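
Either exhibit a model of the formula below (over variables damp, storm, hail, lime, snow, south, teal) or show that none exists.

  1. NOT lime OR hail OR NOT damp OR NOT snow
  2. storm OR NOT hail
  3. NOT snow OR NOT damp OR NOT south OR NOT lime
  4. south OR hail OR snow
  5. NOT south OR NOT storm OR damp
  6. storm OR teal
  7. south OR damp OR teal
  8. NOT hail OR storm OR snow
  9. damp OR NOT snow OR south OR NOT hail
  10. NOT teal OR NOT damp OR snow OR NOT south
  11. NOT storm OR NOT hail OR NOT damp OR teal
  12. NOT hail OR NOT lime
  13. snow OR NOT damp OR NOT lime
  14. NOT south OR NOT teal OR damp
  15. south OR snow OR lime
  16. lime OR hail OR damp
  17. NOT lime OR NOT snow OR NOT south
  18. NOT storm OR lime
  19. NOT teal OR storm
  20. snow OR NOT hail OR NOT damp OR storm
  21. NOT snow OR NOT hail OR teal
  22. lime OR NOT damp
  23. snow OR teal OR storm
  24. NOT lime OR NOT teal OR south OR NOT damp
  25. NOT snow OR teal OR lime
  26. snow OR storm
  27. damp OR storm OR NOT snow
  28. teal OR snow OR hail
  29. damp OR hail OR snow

Branch on storm: set storm = true.
Unit clause (lime) forces lime = true.
Unit clause (NOT hail) forces hail = false.
Branch on damp: set damp = false.
Unit clause (NOT south) forces south = false.
Unit clause (snow) forces snow = true.
Unit clause (teal) forces teal = true.
This assignment satisfies each clause.

damp ↦ false; storm ↦ true; hail ↦ false; lime ↦ true; snow ↦ true; south ↦ false; teal ↦ true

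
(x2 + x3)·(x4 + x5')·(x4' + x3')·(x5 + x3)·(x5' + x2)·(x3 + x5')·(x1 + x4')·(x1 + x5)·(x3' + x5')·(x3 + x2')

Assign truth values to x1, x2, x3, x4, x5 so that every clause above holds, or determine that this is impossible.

Try x2 = 0.
From the singleton clause (x3), x3 = 1.
From the singleton clause (x4'), x4 = 0.
From the singleton clause (x5'), x5 = 0.
From the singleton clause (x1), x1 = 1.
Every clause now holds.

x1=1,  x2=0,  x3=1,  x4=0,  x5=0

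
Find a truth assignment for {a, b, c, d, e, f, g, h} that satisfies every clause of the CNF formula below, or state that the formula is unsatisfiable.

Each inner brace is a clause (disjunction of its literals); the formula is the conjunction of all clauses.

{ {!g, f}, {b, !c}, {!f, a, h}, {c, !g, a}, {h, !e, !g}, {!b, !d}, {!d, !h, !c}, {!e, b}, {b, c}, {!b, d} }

Case g = false:
Case b = true:
The clause (!d) is unit, so d = false.
But (d) is also a unit clause — contradiction.
Backtrack on b: now try b = false.
The clause (!c) is unit, so c = false.
But (c) is also a unit clause — contradiction.
Either choice for b ends in contradiction.
Backtrack on g: now try g = true.
The clause (f) is unit, so f = true.
Case b = true:
The clause (!d) is unit, so d = false.
But (d) is also a unit clause — contradiction.
Backtrack on b: now try b = false.
The clause (!c) is unit, so c = false.
But (c) is also a unit clause — contradiction.
Either choice for b ends in contradiction.
Either choice for g ends in contradiction.

UNSATISFIABLE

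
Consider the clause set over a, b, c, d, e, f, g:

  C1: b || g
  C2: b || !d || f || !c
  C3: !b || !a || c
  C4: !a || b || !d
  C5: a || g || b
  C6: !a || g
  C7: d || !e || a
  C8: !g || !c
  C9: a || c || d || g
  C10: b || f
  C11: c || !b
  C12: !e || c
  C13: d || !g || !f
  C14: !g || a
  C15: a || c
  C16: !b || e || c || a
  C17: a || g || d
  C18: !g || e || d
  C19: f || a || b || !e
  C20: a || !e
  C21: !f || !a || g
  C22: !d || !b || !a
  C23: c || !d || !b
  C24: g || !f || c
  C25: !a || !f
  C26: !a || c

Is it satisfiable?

Try b = true.
From the singleton clause (c), c = true.
From the singleton clause (!g), g = false.
From the singleton clause (!a), a = false.
From the singleton clause (d), d = true.
From the singleton clause (!e), e = false.
Every clause is now satisfied; f is unconstrained.
A satisfying assignment: a=false; b=true; c=true; d=true; e=false; f=true; g=false.

Yes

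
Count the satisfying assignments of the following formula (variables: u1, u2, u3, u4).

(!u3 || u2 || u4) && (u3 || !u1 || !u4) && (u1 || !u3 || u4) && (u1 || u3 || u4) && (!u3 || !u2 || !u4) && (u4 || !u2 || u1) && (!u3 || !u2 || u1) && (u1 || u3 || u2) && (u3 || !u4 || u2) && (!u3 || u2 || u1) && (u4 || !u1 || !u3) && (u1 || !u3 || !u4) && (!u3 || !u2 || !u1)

There are 2^4 = 16 truth assignments over (u1, u2, u3, u4).
Check each against the 13 clauses (columns in the order u1, u2, u3, u4):
  F F F F  ✗ fails (u1 || u3 || u4)
  F F F T  ✗ fails (u1 || u3 || u2)
  F F T F  ✗ fails (!u3 || u2 || u4)
  F F T T  ✗ fails (!u3 || u2 || u1)
  F T F F  ✗ fails (u1 || u3 || u4)
  F T F T  ✓ satisfies all
  F T T F  ✗ fails (u1 || !u3 || u4)
  F T T T  ✗ fails (!u3 || !u2 || !u4)
  T F F F  ✓ satisfies all
  T F F T  ✗ fails (u3 || !u1 || !u4)
  T F T F  ✗ fails (!u3 || u2 || u4)
  T F T T  ✓ satisfies all
  T T F F  ✓ satisfies all
  T T F T  ✗ fails (u3 || !u1 || !u4)
  T T T F  ✗ fails (u4 || !u1 || !u3)
  T T T T  ✗ fails (!u3 || !u2 || !u4)
4 of the 16 rows are models.

4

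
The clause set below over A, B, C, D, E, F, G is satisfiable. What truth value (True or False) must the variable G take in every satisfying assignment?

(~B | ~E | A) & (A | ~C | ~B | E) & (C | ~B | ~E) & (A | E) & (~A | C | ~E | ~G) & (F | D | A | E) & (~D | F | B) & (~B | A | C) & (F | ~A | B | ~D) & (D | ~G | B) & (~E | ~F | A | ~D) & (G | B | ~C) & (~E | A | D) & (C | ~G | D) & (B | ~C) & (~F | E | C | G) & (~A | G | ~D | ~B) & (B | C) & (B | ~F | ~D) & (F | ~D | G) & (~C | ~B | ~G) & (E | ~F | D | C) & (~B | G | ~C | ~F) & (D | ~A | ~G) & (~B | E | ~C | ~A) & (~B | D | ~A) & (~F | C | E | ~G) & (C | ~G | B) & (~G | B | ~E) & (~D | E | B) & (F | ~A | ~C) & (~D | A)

True

Suppose G = 0.
Suppose A = 1.
Suppose B = 1.
The clause (~D) is unit, so D = 0.
But (D) is also a unit clause — contradiction.
Backtrack on B: now try B = 0.
The clause (~C) is unit, so C = 0.
But (C) is also a unit clause — contradiction.
Either choice for B ends in contradiction.
Backtrack on A: now try A = 0.
The clause (E) is unit, so E = 1.
The clause (~B) is unit, so B = 0.
The clause (~C) is unit, so C = 0.
But (C) is also a unit clause — contradiction.
Either choice for A ends in contradiction.
So every satisfying assignment has G = True.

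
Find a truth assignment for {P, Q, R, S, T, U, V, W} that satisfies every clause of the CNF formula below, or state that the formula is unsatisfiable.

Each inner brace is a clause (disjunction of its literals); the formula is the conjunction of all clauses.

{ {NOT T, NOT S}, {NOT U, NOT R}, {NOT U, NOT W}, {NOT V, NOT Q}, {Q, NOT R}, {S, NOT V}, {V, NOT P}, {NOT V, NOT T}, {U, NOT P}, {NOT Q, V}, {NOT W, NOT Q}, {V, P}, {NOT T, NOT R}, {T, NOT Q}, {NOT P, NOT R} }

Suppose T = false.
From the singleton clause (NOT Q), Q = false.
From the singleton clause (NOT R), R = false.
Suppose U = true.
From the singleton clause (NOT W), W = false.
Suppose S = true.
Suppose V = true.
All clauses hold; P can take either value.

P: false; Q: false; R: false; S: true; T: false; U: true; V: true; W: false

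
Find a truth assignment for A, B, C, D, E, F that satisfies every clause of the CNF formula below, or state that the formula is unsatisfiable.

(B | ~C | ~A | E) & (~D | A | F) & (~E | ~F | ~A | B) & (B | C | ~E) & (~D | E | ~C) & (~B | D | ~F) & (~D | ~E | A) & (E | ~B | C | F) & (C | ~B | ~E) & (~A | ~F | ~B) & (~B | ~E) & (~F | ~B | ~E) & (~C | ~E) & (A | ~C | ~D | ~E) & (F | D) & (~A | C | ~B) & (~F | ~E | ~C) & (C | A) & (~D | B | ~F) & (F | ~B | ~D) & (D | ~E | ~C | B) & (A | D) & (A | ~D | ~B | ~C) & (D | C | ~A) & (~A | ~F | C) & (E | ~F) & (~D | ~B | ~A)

A: 1, B: 0, C: 0, D: 1, E: 0, F: 0

Suppose B = 0.
Suppose C = 0.
Unit clause (~E) forces E = 0.
Unit clause (A) forces A = 1.
Unit clause (D) forces D = 1.
Unit clause (~F) forces F = 0.
This assignment satisfies each clause.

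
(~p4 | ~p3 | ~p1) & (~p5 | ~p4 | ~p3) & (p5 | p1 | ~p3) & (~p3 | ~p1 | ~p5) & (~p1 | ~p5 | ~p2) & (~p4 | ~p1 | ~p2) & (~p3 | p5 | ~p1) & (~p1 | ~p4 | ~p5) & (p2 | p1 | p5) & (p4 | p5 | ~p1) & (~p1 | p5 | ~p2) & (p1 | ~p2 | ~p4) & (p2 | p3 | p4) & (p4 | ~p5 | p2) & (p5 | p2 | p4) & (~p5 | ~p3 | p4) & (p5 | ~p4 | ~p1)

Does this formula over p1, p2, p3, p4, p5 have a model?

Try p4 = 0.
Try p5 = 1.
Unit clause (p2) forces p2 = 1.
Unit clause (~p1) forces p1 = 0.
Unit clause (~p3) forces p3 = 0.
All clauses are satisfied.
A satisfying assignment: p1=0,  p2=1,  p3=0,  p4=0,  p5=1.

Yes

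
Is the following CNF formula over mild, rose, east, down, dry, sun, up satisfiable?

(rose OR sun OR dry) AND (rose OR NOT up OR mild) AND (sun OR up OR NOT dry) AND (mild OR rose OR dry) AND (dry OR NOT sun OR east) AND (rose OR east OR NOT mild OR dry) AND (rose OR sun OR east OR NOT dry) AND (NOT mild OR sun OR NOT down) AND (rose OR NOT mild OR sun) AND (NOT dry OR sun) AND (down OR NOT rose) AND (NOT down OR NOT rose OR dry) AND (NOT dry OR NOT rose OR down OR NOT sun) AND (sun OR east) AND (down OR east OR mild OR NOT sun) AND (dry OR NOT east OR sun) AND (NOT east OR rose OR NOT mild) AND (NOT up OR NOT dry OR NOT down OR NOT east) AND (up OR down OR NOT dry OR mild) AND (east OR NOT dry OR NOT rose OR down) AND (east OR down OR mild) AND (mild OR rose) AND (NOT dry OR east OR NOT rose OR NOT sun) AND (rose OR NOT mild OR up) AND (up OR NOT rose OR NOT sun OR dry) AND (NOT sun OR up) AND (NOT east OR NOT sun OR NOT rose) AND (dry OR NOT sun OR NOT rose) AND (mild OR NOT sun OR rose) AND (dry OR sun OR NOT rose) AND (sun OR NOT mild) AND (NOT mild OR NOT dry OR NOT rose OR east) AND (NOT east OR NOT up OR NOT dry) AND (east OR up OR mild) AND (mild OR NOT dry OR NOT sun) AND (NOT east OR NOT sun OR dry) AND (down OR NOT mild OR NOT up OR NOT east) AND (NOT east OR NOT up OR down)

Branch on dry: set dry = true.
The clause (sun) is unit, so sun = true.
The clause (up) is unit, so up = true.
The clause (NOT east) is unit, so east = false.
The clause (NOT rose) is unit, so rose = false.
The clause (mild) is unit, so mild = true.
No clause remains; down is free.
A satisfying assignment: mild ↦ true,  rose ↦ false,  east ↦ false,  down ↦ true,  dry ↦ true,  sun ↦ true,  up ↦ true.

Yes, satisfiable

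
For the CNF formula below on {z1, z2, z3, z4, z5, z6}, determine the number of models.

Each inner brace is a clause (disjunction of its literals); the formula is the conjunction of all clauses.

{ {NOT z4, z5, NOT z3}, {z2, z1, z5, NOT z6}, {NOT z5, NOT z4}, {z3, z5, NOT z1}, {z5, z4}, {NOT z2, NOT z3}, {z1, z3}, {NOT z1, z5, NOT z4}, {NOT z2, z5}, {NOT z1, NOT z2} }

6

There are 2^6 = 64 truth assignments over (z1, z2, z3, z4, z5, z6).
Split on z6. With z6 = true, the clauses containing z6 are satisfied and NOT z6 drops from the rest; 3 of the 2^5 = 32 assignments to the other variables satisfy what remains.
With z6 = false, by the same count on the reduced clause set, 3 assignments work.
Total: 3 + 3 = 6.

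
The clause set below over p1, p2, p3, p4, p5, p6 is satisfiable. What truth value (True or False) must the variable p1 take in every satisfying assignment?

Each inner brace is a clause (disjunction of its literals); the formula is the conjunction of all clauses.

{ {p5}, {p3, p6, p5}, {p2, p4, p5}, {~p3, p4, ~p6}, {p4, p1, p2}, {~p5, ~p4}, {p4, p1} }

Suppose p1 = 0.
(p5) alone gives p5 = 1.
(~p4) alone gives p4 = 0.
Now (p4) is unsatisfied and unit — conflict.
So every satisfying assignment has p1 = True.

True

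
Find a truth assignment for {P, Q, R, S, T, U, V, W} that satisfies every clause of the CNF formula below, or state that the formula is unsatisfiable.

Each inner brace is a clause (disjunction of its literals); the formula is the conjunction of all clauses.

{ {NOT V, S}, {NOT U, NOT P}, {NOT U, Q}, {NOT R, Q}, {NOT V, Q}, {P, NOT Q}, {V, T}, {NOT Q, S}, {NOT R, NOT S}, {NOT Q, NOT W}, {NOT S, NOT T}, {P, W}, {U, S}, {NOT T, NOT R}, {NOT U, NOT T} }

Try V = true.
The clause (S) is unit, so S = true.
The clause (Q) is unit, so Q = true.
The clause (P) is unit, so P = true.
The clause (NOT U) is unit, so U = false.
The clause (NOT R) is unit, so R = false.
The clause (NOT W) is unit, so W = false.
The clause (NOT T) is unit, so T = false.
All clauses are satisfied.

P ↦ true, Q ↦ true, R ↦ false, S ↦ true, T ↦ false, U ↦ false, V ↦ true, W ↦ false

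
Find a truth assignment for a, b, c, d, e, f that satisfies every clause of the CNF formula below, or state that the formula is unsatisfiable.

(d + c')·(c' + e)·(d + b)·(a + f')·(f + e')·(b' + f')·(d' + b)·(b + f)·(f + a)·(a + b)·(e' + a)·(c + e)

UNSATISFIABLE

Case d = 1:
From the singleton clause (b), b = 1.
From the singleton clause (f'), f = 0.
From the singleton clause (e'), e = 0.
From the singleton clause (c'), c = 0.
That conflicts with the unit clause (c).
Undo d and try d = 0.
From the singleton clause (c'), c = 0.
From the singleton clause (b), b = 1.
From the singleton clause (f'), f = 0.
From the singleton clause (e'), e = 0.
That conflicts with the unit clause (e).
Either choice for d ends in contradiction.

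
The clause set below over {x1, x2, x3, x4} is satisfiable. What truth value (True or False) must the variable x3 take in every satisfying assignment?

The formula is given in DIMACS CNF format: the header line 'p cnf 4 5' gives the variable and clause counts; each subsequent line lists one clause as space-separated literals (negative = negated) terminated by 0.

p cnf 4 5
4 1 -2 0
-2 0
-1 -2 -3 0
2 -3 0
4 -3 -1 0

Suppose x3 = True.
The clause (¬x2) is unit, so x2 = False.
Now (x2) is unsatisfied and unit — conflict.
So every satisfying assignment has x3 = False.

False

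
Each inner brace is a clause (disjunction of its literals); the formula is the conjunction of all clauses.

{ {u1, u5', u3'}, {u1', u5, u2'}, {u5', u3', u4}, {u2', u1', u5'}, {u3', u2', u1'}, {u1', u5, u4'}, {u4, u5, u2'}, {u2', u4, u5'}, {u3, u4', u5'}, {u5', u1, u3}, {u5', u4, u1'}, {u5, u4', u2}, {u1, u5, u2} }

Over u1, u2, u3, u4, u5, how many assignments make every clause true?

There are 2^5 = 32 truth assignments over (u1, u2, u3, u4, u5).
Split on u5. With u5 = 1, the clauses containing u5 are satisfied and u5' drops from the rest; 1 of the 2^4 = 16 assignments to the other variables satisfy what remains.
With u5 = 0, by the same count on the reduced clause set, 4 assignments work.
(One model: u1=F, u2=T, u3=F, u4=T, u5=F.)
Total: 1 + 4 = 5.

5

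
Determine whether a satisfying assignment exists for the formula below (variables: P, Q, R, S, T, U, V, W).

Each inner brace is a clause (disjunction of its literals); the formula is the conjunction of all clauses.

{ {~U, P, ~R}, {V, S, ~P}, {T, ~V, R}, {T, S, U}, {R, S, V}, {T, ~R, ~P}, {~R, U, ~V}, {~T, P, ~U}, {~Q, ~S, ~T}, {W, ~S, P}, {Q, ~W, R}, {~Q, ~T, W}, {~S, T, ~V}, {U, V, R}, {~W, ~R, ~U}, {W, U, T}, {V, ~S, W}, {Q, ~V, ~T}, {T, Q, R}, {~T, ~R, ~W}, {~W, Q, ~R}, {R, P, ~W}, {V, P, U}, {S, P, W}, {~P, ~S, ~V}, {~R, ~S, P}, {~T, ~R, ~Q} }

Yes

Suppose U = 1.
Suppose P = 1.
Suppose V = 0.
From the singleton clause (S), S = 1.
From the singleton clause (W), W = 1.
From the singleton clause (~R), R = 0.
From the singleton clause (Q), Q = 1.
From the singleton clause (~T), T = 0.
Every clause now holds.
A satisfying assignment: P=1; Q=1; R=0; S=1; T=0; U=1; V=0; W=1.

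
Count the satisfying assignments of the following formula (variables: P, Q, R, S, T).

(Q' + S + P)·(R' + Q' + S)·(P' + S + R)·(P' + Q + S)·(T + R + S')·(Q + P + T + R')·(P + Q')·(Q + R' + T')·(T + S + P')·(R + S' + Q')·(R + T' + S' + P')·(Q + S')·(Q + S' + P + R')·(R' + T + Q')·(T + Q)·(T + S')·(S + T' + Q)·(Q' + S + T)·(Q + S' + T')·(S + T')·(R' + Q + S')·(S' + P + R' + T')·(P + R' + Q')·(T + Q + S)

1

There are 2^5 = 32 truth assignments over (P, Q, R, S, T).
Split on P. With P = 1, the clauses containing P are satisfied and P' drops from the rest; 1 of the 2^4 = 16 assignments to the other variables satisfy what remains.
With P = 0, by the same count on the reduced clause set, 0 assignments work.
Total: 1 + 0 = 1.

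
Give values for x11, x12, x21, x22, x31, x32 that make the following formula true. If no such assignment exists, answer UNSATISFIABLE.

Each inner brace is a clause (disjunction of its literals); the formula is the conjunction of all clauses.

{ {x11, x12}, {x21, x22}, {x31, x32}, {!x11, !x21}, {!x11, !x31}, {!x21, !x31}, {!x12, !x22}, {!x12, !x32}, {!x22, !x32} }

UNSATISFIABLE

Case x11 = true:
From the singleton clause (!x21), x21 = false.
From the singleton clause (x22), x22 = true.
From the singleton clause (!x31), x31 = false.
From the singleton clause (x32), x32 = true.
That conflicts with the unit clause (!x32).
Backtrack on x11: now try x11 = false.
From the singleton clause (x12), x12 = true.
From the singleton clause (!x22), x22 = false.
From the singleton clause (x21), x21 = true.
From the singleton clause (!x31), x31 = false.
From the singleton clause (x32), x32 = true.
That conflicts with the unit clause (!x32).
Either choice for x11 ends in contradiction.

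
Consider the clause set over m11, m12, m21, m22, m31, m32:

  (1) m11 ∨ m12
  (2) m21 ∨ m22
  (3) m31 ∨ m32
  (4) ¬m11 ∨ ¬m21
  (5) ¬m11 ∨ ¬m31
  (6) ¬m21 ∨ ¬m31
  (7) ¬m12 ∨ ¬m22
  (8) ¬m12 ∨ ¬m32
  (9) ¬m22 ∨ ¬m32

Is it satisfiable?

No, unsatisfiable

Branch on m11: set m11 = True.
(¬m21) alone gives m21 = False.
(m22) alone gives m22 = True.
(¬m31) alone gives m31 = False.
(m32) alone gives m32 = True.
Now (¬m32) is unsatisfied and unit — conflict.
Undo m11 and try m11 = False.
(m12) alone gives m12 = True.
(¬m22) alone gives m22 = False.
(m21) alone gives m21 = True.
(¬m31) alone gives m31 = False.
(m32) alone gives m32 = True.
Now (¬m32) is unsatisfied and unit — conflict.
Both values of m11 lead to a conflict.
No assignment satisfies every clause.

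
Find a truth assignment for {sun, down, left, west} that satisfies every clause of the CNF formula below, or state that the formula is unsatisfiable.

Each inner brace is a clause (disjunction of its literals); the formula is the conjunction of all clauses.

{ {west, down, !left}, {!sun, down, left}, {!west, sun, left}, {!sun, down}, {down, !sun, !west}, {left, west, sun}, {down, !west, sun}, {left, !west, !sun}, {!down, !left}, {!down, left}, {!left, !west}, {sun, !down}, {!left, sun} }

UNSATISFIABLE

Branch on sun: set sun = false.
The clause (!down) is unit, so down = false.
The clause (!west) is unit, so west = false.
The clause (!left) is unit, so left = false.
That conflicts with the unit clause (left).
Backtrack on sun: now try sun = true.
The clause (down) is unit, so down = true.
The clause (!left) is unit, so left = false.
That conflicts with the unit clause (left).
Both values of sun lead to a conflict.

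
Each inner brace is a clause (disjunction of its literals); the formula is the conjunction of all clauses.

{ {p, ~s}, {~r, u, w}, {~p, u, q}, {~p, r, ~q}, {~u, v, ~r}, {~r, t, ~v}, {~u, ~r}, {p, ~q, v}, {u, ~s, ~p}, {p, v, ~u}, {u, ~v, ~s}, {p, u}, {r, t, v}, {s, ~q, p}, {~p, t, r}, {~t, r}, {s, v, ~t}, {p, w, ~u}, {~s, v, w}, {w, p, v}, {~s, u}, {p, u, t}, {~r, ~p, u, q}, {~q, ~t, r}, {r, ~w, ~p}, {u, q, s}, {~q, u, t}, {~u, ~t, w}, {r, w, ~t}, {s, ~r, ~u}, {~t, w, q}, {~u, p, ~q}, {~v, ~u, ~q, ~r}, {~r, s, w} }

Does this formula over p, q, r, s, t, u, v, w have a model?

Yes, satisfiable

Try p = 1.
Try u = 0.
(q) alone gives q = 1.
(r) alone gives r = 1.
(w) alone gives w = 1.
(~s) alone gives s = 0.
(t) alone gives t = 1.
(v) alone gives v = 1.
Every clause now holds.
A satisfying assignment: p: 1; q: 1; r: 1; s: 0; t: 1; u: 0; v: 1; w: 1.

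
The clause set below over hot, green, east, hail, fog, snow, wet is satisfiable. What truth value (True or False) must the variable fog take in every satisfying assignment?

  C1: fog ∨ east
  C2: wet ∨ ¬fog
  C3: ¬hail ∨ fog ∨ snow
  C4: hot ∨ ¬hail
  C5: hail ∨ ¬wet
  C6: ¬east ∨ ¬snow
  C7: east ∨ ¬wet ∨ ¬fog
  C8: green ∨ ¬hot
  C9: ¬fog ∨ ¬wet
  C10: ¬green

False

Suppose fog = True.
From the singleton clause (wet), wet = True.
Now (¬wet) is unsatisfied and unit — conflict.
So every satisfying assignment has fog = False.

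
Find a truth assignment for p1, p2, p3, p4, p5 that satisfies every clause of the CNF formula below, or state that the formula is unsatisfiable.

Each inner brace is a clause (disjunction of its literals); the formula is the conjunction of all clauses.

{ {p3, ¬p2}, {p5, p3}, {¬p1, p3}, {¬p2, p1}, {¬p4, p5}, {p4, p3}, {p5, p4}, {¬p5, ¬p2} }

Try p3 = True.
Try p2 = False.
Try p4 = True.
Unit clause (p5) forces p5 = True.
No clause remains; p1 is free.

p1 ↦ True,  p2 ↦ False,  p3 ↦ True,  p4 ↦ True,  p5 ↦ True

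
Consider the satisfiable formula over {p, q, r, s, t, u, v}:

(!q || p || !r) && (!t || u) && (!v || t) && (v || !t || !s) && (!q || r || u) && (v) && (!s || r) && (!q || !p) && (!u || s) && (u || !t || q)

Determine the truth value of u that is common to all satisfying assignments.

Suppose u = false.
(!t) alone gives t = false.
(!v) alone gives v = false.
Now (v) is unsatisfied and unit — conflict.
So every satisfying assignment has u = True.

True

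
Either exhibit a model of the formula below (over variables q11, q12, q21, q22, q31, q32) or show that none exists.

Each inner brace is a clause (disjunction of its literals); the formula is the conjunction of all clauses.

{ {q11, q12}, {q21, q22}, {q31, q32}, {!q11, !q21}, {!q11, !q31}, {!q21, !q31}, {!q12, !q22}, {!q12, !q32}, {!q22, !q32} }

Case q11 = true:
Unit clause (!q21) forces q21 = false.
Unit clause (q22) forces q22 = true.
Unit clause (!q31) forces q31 = false.
Unit clause (q32) forces q32 = true.
But (!q32) is also a unit clause — contradiction.
So q11 must be the other value — set q11 = false.
Unit clause (q12) forces q12 = true.
Unit clause (!q22) forces q22 = false.
Unit clause (q21) forces q21 = true.
Unit clause (!q31) forces q31 = false.
Unit clause (q32) forces q32 = true.
But (!q32) is also a unit clause — contradiction.
Both values of q11 lead to a conflict.

UNSATISFIABLE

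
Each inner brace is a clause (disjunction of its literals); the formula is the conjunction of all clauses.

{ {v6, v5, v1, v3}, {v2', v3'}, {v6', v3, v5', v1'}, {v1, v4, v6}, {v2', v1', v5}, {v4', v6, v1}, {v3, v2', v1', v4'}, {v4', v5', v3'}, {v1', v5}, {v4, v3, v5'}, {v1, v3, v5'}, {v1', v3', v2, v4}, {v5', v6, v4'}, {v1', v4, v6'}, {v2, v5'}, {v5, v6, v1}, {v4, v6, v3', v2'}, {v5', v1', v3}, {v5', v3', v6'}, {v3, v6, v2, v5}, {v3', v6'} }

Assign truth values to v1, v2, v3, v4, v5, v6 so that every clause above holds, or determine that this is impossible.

Try v2 = 0.
From the singleton clause (v5'), v5 = 0.
From the singleton clause (v1'), v1 = 0.
From the singleton clause (v6), v6 = 1.
From the singleton clause (v3'), v3 = 0.
Every clause is now satisfied; v4 is unconstrained.

v1: 0, v2: 0, v3: 0, v4: 0, v5: 0, v6: 1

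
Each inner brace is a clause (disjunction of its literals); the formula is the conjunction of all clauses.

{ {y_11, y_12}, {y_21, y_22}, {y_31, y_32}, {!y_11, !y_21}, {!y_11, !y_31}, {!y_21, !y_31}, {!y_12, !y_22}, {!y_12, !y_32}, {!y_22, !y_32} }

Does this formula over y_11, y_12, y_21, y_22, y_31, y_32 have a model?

Suppose y_11 = true.
Unit clause (!y_21) forces y_21 = false.
Unit clause (y_22) forces y_22 = true.
Unit clause (!y_31) forces y_31 = false.
Unit clause (y_32) forces y_32 = true.
Now (!y_32) is unsatisfied and unit — conflict.
Backtrack on y_11: now try y_11 = false.
Unit clause (y_12) forces y_12 = true.
Unit clause (!y_22) forces y_22 = false.
Unit clause (y_21) forces y_21 = true.
Unit clause (!y_31) forces y_31 = false.
Unit clause (y_32) forces y_32 = true.
Now (!y_32) is unsatisfied and unit — conflict.
Either choice for y_11 ends in contradiction.
No assignment satisfies every clause.

No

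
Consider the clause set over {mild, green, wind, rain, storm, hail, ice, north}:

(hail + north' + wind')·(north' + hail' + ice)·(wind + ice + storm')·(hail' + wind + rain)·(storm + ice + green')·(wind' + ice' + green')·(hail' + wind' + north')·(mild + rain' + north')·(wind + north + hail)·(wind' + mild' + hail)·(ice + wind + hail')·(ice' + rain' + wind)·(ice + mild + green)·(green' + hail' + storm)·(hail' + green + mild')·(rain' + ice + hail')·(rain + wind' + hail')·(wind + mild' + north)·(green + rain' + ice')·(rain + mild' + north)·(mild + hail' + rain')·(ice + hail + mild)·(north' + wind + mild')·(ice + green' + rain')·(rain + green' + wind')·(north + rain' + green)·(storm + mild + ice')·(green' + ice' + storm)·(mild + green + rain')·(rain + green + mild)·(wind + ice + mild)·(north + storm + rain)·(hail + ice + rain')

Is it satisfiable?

Suppose hail = 0.
Suppose north = 1.
Unit clause (wind') forces wind = 0.
Unit clause (mild') forces mild = 0.
Unit clause (rain') forces rain = 0.
Unit clause (ice) forces ice = 1.
Unit clause (storm) forces storm = 1.
Unit clause (green) forces green = 1.
Every clause now holds.
A satisfying assignment: mild=0, green=1, wind=0, rain=0, storm=1, hail=0, ice=1, north=1.

Yes, satisfiable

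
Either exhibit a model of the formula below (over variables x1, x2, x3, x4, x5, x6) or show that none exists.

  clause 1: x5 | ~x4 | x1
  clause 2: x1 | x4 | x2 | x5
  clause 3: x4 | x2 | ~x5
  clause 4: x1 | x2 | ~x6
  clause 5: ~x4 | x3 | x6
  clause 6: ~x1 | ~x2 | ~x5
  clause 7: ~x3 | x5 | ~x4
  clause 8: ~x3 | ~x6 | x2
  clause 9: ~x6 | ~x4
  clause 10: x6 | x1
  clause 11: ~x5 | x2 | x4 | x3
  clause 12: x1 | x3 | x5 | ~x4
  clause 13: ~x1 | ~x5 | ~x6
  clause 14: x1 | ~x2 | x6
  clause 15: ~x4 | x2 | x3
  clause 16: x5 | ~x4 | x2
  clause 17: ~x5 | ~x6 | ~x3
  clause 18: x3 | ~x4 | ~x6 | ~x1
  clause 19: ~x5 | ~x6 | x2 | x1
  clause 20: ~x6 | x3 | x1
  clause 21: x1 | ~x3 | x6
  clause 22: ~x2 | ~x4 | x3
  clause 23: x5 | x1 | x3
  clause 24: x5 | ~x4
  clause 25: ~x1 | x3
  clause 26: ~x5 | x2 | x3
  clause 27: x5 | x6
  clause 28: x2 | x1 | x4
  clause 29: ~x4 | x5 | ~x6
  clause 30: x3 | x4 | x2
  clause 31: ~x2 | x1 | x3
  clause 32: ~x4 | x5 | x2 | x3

x1=0,  x2=1,  x3=1,  x4=0,  x5=0,  x6=1

Branch on x6: set x6 = 1.
(~x4) alone gives x4 = 0.
Branch on x2: set x2 = 1.
Branch on x1: set x1 = 0.
(x3) alone gives x3 = 1.
(~x5) alone gives x5 = 0.
Every clause now holds.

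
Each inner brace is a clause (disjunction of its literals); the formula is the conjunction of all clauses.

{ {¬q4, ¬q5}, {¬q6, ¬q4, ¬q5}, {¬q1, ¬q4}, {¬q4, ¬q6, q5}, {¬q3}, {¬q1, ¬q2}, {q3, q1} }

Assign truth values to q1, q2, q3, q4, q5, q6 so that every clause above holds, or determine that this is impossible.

q1=True; q2=False; q3=False; q4=False; q5=False; q6=True

Unit clause (¬q3) forces q3 = False.
Unit clause (q1) forces q1 = True.
Unit clause (¬q4) forces q4 = False.
Unit clause (¬q2) forces q2 = False.
No clause remains; q5, q6 are free.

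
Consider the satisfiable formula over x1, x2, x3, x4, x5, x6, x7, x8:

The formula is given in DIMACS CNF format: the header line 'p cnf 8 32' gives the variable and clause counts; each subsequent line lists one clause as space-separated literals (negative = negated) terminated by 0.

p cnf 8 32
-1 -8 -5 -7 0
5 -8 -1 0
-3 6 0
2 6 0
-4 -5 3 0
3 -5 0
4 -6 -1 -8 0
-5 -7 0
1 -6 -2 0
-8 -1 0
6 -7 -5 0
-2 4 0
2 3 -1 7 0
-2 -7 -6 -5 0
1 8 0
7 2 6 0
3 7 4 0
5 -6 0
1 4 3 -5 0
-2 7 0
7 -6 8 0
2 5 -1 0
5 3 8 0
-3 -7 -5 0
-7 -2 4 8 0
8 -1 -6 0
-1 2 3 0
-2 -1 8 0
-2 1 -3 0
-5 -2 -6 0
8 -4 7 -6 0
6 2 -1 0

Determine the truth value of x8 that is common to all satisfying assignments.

True

Suppose x8 = False.
From the singleton clause (x1), x1 = True.
From the singleton clause (¬x6), x6 = False.
From the singleton clause (¬x3), x3 = False.
From the singleton clause (x2), x2 = True.
Now (¬x2) is unsatisfied and unit — conflict.
So every satisfying assignment has x8 = True.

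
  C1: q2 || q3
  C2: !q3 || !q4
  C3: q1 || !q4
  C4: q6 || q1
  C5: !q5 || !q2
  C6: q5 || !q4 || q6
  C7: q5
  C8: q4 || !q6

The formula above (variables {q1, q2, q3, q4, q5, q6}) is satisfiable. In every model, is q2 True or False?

False

Suppose q2 = true.
The clause (!q5) is unit, so q5 = false.
Now (q5) is unsatisfied and unit — conflict.
So every satisfying assignment has q2 = False.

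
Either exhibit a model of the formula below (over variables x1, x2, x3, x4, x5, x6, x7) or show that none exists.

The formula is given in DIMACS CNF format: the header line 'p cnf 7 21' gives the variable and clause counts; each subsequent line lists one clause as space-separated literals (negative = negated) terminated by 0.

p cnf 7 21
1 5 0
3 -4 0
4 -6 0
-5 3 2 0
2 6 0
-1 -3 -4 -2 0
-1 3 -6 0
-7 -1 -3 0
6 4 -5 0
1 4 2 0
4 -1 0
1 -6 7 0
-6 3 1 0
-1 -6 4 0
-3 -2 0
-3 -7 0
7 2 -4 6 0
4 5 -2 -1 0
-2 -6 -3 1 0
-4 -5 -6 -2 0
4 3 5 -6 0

x1 ↦ True; x2 ↦ False; x3 ↦ True; x4 ↦ True; x5 ↦ True; x6 ↦ True; x7 ↦ False

Try x1 = True.
From the singleton clause (x4), x4 = True.
From the singleton clause (x3), x3 = True.
From the singleton clause (¬x2), x2 = False.
From the singleton clause (x6), x6 = True.
From the singleton clause (¬x7), x7 = False.
No clause remains; x5 is free.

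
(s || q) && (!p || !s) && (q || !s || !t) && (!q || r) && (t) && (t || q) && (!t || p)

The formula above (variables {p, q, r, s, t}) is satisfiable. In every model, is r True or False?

Suppose r = false.
From the singleton clause (!q), q = false.
From the singleton clause (s), s = true.
From the singleton clause (!p), p = false.
From the singleton clause (!t), t = false.
Now (t) is unsatisfied and unit — conflict.
So every satisfying assignment has r = True.

True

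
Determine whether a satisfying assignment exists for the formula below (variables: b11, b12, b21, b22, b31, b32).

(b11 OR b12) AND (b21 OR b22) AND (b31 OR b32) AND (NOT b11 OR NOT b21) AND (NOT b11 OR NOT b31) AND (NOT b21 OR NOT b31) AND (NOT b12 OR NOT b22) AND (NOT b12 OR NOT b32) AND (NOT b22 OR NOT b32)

No

Branch on b11: set b11 = true.
The clause (NOT b21) is unit, so b21 = false.
The clause (b22) is unit, so b22 = true.
The clause (NOT b31) is unit, so b31 = false.
The clause (b32) is unit, so b32 = true.
But (NOT b32) is also a unit clause — contradiction.
Undo b11 and try b11 = false.
The clause (b12) is unit, so b12 = true.
The clause (NOT b22) is unit, so b22 = false.
The clause (b21) is unit, so b21 = true.
The clause (NOT b31) is unit, so b31 = false.
The clause (b32) is unit, so b32 = true.
But (NOT b32) is also a unit clause — contradiction.
Both values of b11 lead to a conflict.
No assignment satisfies every clause.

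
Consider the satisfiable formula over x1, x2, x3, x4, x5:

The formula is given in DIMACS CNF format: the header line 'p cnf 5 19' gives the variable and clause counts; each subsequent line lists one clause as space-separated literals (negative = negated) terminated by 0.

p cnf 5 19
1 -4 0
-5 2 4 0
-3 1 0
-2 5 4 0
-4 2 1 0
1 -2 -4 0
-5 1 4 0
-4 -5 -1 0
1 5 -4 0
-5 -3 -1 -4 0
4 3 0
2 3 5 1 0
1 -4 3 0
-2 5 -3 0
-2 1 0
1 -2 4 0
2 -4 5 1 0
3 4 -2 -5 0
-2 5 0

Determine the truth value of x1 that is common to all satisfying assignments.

True

Suppose x1 = False.
(¬x4) alone gives x4 = False.
(¬x3) alone gives x3 = False.
But (x3) is also a unit clause — contradiction.
So every satisfying assignment has x1 = True.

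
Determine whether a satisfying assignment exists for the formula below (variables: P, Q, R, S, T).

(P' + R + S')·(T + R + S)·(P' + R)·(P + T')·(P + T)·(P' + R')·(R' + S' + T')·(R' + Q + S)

Unsatisfiable

Case P = 0:
From the singleton clause (T'), T = 0.
But (T) is also a unit clause — contradiction.
That branch fails; take P = 1 instead.
From the singleton clause (R), R = 1.
But (R') is also a unit clause — contradiction.
Either choice for P ends in contradiction.
No assignment satisfies every clause.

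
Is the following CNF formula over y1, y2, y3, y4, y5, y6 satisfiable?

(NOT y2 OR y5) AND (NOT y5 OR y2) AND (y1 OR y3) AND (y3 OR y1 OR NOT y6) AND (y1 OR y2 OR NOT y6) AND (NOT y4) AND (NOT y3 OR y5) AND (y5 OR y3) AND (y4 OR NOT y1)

Yes

From the singleton clause (NOT y4), y4 = false.
From the singleton clause (NOT y1), y1 = false.
From the singleton clause (y3), y3 = true.
From the singleton clause (y5), y5 = true.
From the singleton clause (y2), y2 = true.
All clauses hold; y6 can take either value.
A satisfying assignment: y1=false,  y2=true,  y3=true,  y4=false,  y5=true,  y6=true.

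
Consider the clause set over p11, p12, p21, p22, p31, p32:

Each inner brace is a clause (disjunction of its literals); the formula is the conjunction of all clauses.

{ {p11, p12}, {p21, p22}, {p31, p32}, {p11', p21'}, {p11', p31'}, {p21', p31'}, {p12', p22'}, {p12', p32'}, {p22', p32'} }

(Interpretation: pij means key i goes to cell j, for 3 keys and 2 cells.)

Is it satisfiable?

Branch on p11: set p11 = 1.
(p21') alone gives p21 = 0.
(p22) alone gives p22 = 1.
(p31') alone gives p31 = 0.
(p32) alone gives p32 = 1.
That conflicts with the unit clause (p32').
So p11 must be the other value — set p11 = 0.
(p12) alone gives p12 = 1.
(p22') alone gives p22 = 0.
(p21) alone gives p21 = 1.
(p31') alone gives p31 = 0.
(p32) alone gives p32 = 1.
That conflicts with the unit clause (p32').
Neither p11 = 1 nor p11 = 0 works.
No assignment satisfies every clause.

No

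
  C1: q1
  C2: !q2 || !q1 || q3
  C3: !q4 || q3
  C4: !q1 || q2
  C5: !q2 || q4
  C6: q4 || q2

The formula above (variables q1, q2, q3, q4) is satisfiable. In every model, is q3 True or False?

True

Suppose q3 = false.
The clause (q1) is unit, so q1 = true.
The clause (!q2) is unit, so q2 = false.
Now (q2) is unsatisfied and unit — conflict.
So every satisfying assignment has q3 = True.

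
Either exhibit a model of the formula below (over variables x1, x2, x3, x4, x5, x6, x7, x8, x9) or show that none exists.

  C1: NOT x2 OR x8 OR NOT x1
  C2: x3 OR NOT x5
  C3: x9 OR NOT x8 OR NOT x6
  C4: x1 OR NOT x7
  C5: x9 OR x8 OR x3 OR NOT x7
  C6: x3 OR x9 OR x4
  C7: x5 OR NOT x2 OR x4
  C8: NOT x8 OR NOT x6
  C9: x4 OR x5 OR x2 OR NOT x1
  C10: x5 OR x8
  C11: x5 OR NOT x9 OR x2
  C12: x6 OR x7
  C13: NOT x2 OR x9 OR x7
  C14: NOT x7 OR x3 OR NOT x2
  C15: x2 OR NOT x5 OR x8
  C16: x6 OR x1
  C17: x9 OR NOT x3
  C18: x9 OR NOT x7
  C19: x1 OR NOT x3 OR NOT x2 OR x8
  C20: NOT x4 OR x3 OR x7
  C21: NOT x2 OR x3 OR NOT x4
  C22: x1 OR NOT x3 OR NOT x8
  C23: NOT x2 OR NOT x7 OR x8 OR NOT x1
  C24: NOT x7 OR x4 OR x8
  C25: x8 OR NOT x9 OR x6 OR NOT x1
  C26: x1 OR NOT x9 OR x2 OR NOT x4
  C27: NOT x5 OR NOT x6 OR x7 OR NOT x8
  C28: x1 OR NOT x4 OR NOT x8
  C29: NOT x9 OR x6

UNSATISFIABLE

Case x3 = true:
(x9) alone gives x9 = true.
(x6) alone gives x6 = true.
(NOT x8) alone gives x8 = false.
(x5) alone gives x5 = true.
(x2) alone gives x2 = true.
(NOT x1) alone gives x1 = false.
Now (x1) is unsatisfied and unit — conflict.
Backtrack on x3: now try x3 = false.
(NOT x5) alone gives x5 = false.
(x8) alone gives x8 = true.
(NOT x6) alone gives x6 = false.
(x7) alone gives x7 = true.
(x1) alone gives x1 = true.
(NOT x2) alone gives x2 = false.
(x4) alone gives x4 = true.
(NOT x9) alone gives x9 = false.
Now (x9) is unsatisfied and unit — conflict.
Both values of x3 lead to a conflict.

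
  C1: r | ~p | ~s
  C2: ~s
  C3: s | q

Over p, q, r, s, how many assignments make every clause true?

4

There are 2^4 = 16 truth assignments over (p, q, r, s).
Check each against the 3 clauses (columns in the order p, q, r, s):
  F F F F  ✗ fails (s | q)
  F F F T  ✗ fails (~s)
  F F T F  ✗ fails (s | q)
  F F T T  ✗ fails (~s)
  F T F F  ✓ satisfies all
  F T F T  ✗ fails (~s)
  F T T F  ✓ satisfies all
  F T T T  ✗ fails (~s)
  T F F F  ✗ fails (s | q)
  T F F T  ✗ fails (r | ~p | ~s)
  T F T F  ✗ fails (s | q)
  T F T T  ✗ fails (~s)
  T T F F  ✓ satisfies all
  T T F T  ✗ fails (r | ~p | ~s)
  T T T F  ✓ satisfies all
  T T T T  ✗ fails (~s)
4 of the 16 rows are models.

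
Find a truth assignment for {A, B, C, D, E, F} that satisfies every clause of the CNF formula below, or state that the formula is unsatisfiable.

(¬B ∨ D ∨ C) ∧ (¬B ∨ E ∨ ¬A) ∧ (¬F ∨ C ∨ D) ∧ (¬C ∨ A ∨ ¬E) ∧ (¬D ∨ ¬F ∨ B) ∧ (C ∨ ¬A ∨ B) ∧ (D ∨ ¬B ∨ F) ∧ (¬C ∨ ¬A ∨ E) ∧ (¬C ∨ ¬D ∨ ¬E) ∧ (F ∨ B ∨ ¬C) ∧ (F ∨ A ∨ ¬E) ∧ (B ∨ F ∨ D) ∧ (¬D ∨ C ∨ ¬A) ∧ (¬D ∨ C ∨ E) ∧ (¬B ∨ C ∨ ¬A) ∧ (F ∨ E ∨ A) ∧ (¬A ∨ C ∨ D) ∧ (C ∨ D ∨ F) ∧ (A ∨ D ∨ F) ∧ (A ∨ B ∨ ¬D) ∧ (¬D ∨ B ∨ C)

A=False; B=True; C=True; D=False; E=False; F=True

Suppose B = True.
Suppose D = False.
The clause (C) is unit, so C = True.
The clause (F) is unit, so F = True.
Suppose E = False.
The clause (¬A) is unit, so A = False.
All clauses are satisfied.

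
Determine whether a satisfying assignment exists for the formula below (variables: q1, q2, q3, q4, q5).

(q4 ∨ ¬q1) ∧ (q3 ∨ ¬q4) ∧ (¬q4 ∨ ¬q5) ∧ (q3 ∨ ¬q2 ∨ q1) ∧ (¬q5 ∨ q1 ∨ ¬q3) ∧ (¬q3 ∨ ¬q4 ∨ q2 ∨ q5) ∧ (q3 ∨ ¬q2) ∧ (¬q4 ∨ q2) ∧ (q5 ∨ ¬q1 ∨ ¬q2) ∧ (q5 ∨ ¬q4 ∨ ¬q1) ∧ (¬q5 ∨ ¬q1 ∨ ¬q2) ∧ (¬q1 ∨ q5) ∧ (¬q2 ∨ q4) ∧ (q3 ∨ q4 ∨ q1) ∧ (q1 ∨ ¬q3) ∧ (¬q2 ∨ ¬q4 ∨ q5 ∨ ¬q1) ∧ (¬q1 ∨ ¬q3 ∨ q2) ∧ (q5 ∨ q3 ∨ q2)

No

Case q4 = True:
The clause (q3) is unit, so q3 = True.
The clause (¬q5) is unit, so q5 = False.
The clause (q2) is unit, so q2 = True.
The clause (¬q1) is unit, so q1 = False.
That conflicts with the unit clause (q1).
Undo q4 and try q4 = False.
The clause (¬q1) is unit, so q1 = False.
The clause (¬q2) is unit, so q2 = False.
The clause (q3) is unit, so q3 = True.
That conflicts with the unit clause (¬q3).
Neither q4 = True nor q4 = False works.
No assignment satisfies every clause.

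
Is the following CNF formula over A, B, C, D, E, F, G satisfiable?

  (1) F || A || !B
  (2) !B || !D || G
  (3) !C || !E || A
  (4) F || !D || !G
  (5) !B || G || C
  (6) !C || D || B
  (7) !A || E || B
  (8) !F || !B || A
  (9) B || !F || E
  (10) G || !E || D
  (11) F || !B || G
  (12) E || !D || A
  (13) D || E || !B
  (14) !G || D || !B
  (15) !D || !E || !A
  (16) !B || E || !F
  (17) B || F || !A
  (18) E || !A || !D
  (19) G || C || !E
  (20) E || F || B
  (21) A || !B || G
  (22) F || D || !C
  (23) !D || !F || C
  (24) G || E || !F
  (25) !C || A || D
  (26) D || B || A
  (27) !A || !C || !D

Try F = true.
Try B = false.
Unit clause (E) forces E = true.
Try C = false.
Unit clause (G) forces G = true.
Unit clause (!D) forces D = false.
Unit clause (A) forces A = true.
Every clause now holds.
A satisfying assignment: A=true, B=false, C=false, D=false, E=true, F=true, G=true.

Satisfiable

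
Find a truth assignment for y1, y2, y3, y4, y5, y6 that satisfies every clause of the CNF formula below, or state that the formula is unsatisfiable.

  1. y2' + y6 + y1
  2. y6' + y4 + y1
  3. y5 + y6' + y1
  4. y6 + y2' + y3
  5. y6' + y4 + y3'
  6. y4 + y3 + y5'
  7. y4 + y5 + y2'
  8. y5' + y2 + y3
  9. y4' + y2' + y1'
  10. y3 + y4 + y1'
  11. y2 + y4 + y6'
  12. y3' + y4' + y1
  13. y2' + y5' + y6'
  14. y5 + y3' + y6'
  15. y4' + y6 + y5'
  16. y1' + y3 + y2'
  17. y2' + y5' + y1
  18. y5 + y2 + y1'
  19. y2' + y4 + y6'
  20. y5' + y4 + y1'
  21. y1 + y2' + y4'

y1: 0,  y2: 0,  y3: 0,  y4: 0,  y5: 0,  y6: 0

Suppose y2 = 0.
Suppose y5 = 0.
From the singleton clause (y1'), y1 = 0.
From the singleton clause (y6'), y6 = 0.
Suppose y3 = 0.
All clauses hold; y4 can take either value.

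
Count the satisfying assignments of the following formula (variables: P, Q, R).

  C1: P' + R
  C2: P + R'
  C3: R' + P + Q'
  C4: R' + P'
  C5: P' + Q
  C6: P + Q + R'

There are 2^3 = 8 truth assignments over (P, Q, R).
Check each against the 6 clauses (columns in the order P, Q, R):
  F F F  ✓ satisfies all
  F F T  ✗ fails (P + R')
  F T F  ✓ satisfies all
  F T T  ✗ fails (P + R')
  T F F  ✗ fails (P' + R)
  T F T  ✗ fails (R' + P')
  T T F  ✗ fails (P' + R)
  T T T  ✗ fails (R' + P')
2 of the 8 rows are models.

2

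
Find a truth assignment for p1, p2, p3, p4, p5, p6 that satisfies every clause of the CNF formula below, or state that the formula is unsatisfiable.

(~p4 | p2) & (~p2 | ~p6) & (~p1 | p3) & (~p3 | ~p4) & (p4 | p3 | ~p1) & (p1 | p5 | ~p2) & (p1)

From the singleton clause (p1), p1 = 1.
From the singleton clause (p3), p3 = 1.
From the singleton clause (~p4), p4 = 0.
Branch on p2: set p2 = 1.
From the singleton clause (~p6), p6 = 0.
No clause remains; p5 is free.

p1: 1, p2: 1, p3: 1, p4: 0, p5: 0, p6: 0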